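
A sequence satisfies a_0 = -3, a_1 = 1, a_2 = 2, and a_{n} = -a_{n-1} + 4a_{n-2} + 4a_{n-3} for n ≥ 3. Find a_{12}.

The ordinary generating function has denominator 1 + z - 4z^2 - 4z^3.
Iterating the recurrence: a_0,…,a_{12} = -3, 1, 2, -10, 22, -54, 102, -230, 422, -934, 1702, -3750, 6822.

6822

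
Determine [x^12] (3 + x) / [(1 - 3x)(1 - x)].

The denominator gives the recurrence a_n = 4a_(n−1) − 3a_(n−2) for n ≥ 2; the numerator fixes a_0 = 3, a_1 = 13.
Iterating: 3, 13, 43, 133, 403, 1213, 3643, 10933, 32803, 98413, 295243, 885733, 2657203, so a_12 = 2657203.

2657203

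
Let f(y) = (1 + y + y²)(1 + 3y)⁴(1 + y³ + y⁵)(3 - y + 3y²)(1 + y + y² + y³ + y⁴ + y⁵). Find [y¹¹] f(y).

8228

(1 + y + y²) has coefficients 1,1,1 for degrees 0…2.
(1 + 3y)⁴ has coefficients 1,12,54,108,81,0,0,0,0,0,0,0 for degrees 0…11.
Multiplying by (1 + y³ + y⁵) gives running coefficients 1,12,54,109,93,55,120,135,108,81,0,0 for degrees 0…11.
Multiplying by (3 - y + 3y²) gives running coefficients 3,35,153,309,332,399,584,450,549,540,243,243 for degrees 0…11.
Finally multiplying by (1 + y + y² + y³ + y⁴ + y⁵), the product of all factors after the first has coefficients 3,38,191,500,832,1231,1812,2227,2623,2854,2765,2609 for degrees 0…11.
[y¹¹] = 1·2609 + 1·2765 + 1·2854 = 8228.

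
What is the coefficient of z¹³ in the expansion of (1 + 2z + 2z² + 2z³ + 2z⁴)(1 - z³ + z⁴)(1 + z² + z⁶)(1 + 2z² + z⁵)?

4

(1 + 2z + 2z² + 2z³ + 2z⁴) has coefficients 1,2,2,2,2 for degrees 0…4.
(1 - z³ + z⁴) has coefficients 1,0,0,-1,1,0,0,0,0,0,0,0,0,0 for degrees 0…13.
Multiplying by (1 + z² + z⁶) gives running coefficients 1,0,1,-1,1,-1,2,0,0,-1,1,0,0,0 for degrees 0…13.
Finally multiplying by (1 + 2z² + z⁵), the product of all factors after the first has coefficients 1,0,3,-1,3,-2,4,-1,3,0,0,0,2,0 for degrees 0…13.
[z¹³] = 1·0 + 2·2 + 2·0 + 2·0 + 2·0 = 4.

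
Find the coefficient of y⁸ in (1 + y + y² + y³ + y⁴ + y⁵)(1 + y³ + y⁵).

2

(1 + y + y² + y³ + y⁴ + y⁵) has coefficients 1,1,1,1,1,1 for degrees 0…5.
(1 + y³ + y⁵) has coefficients 1,0,0,1,0,1,0,0,0 for degrees 0…8.
[y⁸] = 1·0 + 1·0 + 1·0 + 1·1 + 1·0 + 1·1 = 2.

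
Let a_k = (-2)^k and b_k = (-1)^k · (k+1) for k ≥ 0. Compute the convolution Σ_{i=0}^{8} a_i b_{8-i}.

This is [x^8] in the product of the two ordinary generating functions.
Σ = 1·9 − 2·(-8) + 4·7 − 8·(-6) + 16·5 − 32·(-4) + 64·3 − 128·(-2) + 256·1 = 1013.

1013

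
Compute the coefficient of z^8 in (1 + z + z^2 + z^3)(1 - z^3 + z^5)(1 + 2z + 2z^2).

(1 + z + z^2 + z^3) has coefficients 1,1,1,1 for degrees 0…3.
(1 - z^3 + z^5) has coefficients 1,0,0,-1,0,1,0,0,0 for degrees 0…8.
Finally multiplying by (1 + 2z + 2z^2), the product of all factors after the first has coefficients 1,2,2,-1,-2,-1,2,2,0 for degrees 0…8.
[z^8] = 1·0 + 1·2 + 1·2 + 1·(-1) = 3.

3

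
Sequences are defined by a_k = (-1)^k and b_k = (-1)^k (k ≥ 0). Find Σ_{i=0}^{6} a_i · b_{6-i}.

7

Write out a_i and b_{6-i} for i = 0,…,6 and sum the products.
Σ = 1·1 − 1·(-1) + 1·1 − 1·(-1) + 1·1 − 1·(-1) + 1·1 = 7.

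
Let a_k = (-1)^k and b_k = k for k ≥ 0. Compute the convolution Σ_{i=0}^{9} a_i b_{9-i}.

This is [x^9] in the product of the two ordinary generating functions.
Σ = 1·9 − 1·8 + 1·7 − 1·6 + 1·5 − 1·4 + 1·3 − 1·2 + 1·1 − 1·0 = 5.

5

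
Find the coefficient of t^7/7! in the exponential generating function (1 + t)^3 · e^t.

358

The EGF product rule gives c_7 = Σ_{k_1+k_2=7} C(7; k_1,k_2) · ∏ g_i(k_i), where (1+t)^3 gives the falling factorial (3)_k; e^t gives (1)^k.
g_1(k) for k = 0…7: 1, 3, 6, 6, 0, 0, 0, 0.
g_2(k) for k = 0…7: 1, 1, 1, 1, 1, 1, 1, 1.
c_7 = Σ_k C(7,k)·g_1(k)·g_2(7−k) = 1·1·1 + 7·3·1 + 21·6·1 + 35·6·1 = 1 + 21 + 126 + 210 = 358.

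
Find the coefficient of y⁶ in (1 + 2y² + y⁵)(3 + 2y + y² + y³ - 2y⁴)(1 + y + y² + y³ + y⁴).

15

(1 + 2y² + y⁵) has coefficients 1,0,2,0,0,1 for degrees 0…5.
(3 + 2y + y² + y³ - 2y⁴) has coefficients 3,2,1,1,-2,0,0 for degrees 0…6.
Finally multiplying by (1 + y + y² + y³ + y⁴), the product of all factors after the first has coefficients 3,5,6,7,5,2,0 for degrees 0…6.
[y⁶] = 1·0 + 2·5 + 1·5 = 15.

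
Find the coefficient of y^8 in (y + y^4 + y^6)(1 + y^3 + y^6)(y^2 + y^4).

(y + y^4 + y^6) has coefficients 0,1,0,0,1,0,1 for degrees 0…6.
(1 + y^3 + y^6) has coefficients 1,0,0,1,0,0,1,0,0 for degrees 0…8.
Finally multiplying by (y^2 + y^4), the product of all factors after the first has coefficients 0,0,1,0,1,1,0,1,1 for degrees 0…8.
[y^8] = 1·1 + 1·1 + 1·1 = 3.

3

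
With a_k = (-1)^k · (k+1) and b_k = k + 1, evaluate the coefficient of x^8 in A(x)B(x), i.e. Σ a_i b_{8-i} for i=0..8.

5

Write out a_i and b_{8-i} for i = 0,…,8 and sum the products.
Σ = 1·9 − 2·8 + 3·7 − 4·6 + 5·5 − 6·4 + 7·3 − 8·2 + 9·1 = 5.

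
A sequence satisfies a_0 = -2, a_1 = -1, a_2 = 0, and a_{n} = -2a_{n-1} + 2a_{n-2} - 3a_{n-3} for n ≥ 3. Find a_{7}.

The ordinary generating function has denominator 1 + 2t - 2t^2 + 3t^3.
Iterating the recurrence: a_0,…,a_{7} = -2, -1, 0, 4, -5, 18, -58, 167.

167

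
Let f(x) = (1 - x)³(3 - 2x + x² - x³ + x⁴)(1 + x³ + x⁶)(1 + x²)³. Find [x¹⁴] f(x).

45

(1 - x)³ has coefficients 1,-3,3,-1 for degrees 0…3.
(3 - 2x + x² - x³ + x⁴) has coefficients 3,-2,1,-1,1,0,0,0,0,0,0,0,0,0,0 for degrees 0…14.
Multiplying by (1 + x³ + x⁶) gives running coefficients 3,-2,1,2,-1,1,2,-1,1,-1,1,0,0,0,0 for degrees 0…14.
Finally multiplying by (1 + x²)³, the product of all factors after the first has coefficients 3,-2,10,-4,11,1,5,6,5,1,9,-5,8,-4,4 for degrees 0…14.
[x¹⁴] = 1·4 − 3·(-4) + 3·8 − 1·(-5) = 45.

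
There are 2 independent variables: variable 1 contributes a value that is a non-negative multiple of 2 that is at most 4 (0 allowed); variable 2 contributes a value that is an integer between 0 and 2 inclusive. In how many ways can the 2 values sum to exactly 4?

2

The generating function for the choices is (1 + t^2 + t^4)·(1 + t + t^2); the count is [t^4].
(1 + t^2 + t^4) has coefficients 1,0,1,0,1 for degrees 0…4.
(1 + t + t^2) has coefficients 1,1,1,0,0 for degrees 0…4.
[t^4] = 1·0 + 1·1 + 1·1 = 2.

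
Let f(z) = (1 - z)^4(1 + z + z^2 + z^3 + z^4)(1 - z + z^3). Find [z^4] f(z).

-2

(1 - z)^4 has coefficients 1,-4,6,-4,1 for degrees 0…4.
(1 + z + z^2 + z^3 + z^4) has coefficients 1,1,1,1,1 for degrees 0…4.
Finally multiplying by (1 - z + z^3), the product of all factors after the first has coefficients 1,0,0,1,1 for degrees 0…4.
[z^4] = 1·1 − 4·1 + 6·0 − 4·0 + 1·1 = -2.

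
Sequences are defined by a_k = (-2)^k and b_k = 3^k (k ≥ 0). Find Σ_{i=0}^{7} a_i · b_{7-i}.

1261

Write out a_i and b_{7-i} for i = 0,…,7 and sum the products.
Σ = 1·2187 − 2·729 + 4·243 − 8·81 + 16·27 − 32·9 + 64·3 − 128·1 = 1261.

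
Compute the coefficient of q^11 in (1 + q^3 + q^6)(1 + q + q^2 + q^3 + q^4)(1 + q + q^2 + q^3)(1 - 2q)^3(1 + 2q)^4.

-347

(1 + q^3 + q^6) has coefficients 1,0,0,1,0,0,1 for degrees 0…6.
(1 + q + q^2 + q^3 + q^4) has coefficients 1,1,1,1,1,0,0,0,0,0,0,0 for degrees 0…11.
Multiplying by (1 + q + q^2 + q^3) gives running coefficients 1,2,3,4,4,3,2,1,0,0,0,0 for degrees 0…11.
Multiplying by (1 - 2q)^3 gives running coefficients 1,-4,3,2,0,3,0,-7,-6,-4,-8,0 for degrees 0…11.
Finally multiplying by (1 + 2q)^4, the product of all factors after the first has coefficients 1,4,-5,-38,-24,83,136,97,34,-172,-408,-464 for degrees 0…11.
[q^11] = 1·(-464) + 1·34 + 1·83 = -347.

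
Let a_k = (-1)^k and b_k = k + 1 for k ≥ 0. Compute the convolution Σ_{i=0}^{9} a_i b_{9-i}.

5

Write out a_i and b_{9-i} for i = 0,…,9 and sum the products.
Σ = 1·10 − 1·9 + 1·8 − 1·7 + 1·6 − 1·5 + 1·4 − 1·3 + 1·2 − 1·1 = 5.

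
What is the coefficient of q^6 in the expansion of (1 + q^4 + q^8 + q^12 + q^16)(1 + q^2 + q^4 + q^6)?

2

(1 + q^4 + q^8 + q^12 + q^16) has coefficients 1,0,0,0,1,0,0 for degrees 0…6.
(1 + q^2 + q^4 + q^6) has coefficients 1,0,1,0,1,0,1 for degrees 0…6.
[q^6] = 1·1 + 1·1 = 2.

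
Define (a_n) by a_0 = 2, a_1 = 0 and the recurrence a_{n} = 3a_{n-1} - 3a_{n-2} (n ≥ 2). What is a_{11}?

The ordinary generating function has denominator 1 - 3t + 3t^2.
Iterating the recurrence: a_0,…,a_{11} = 2, 0, -6, -18, -36, -54, -54, 0, 162, 486, 972, 1458.

1458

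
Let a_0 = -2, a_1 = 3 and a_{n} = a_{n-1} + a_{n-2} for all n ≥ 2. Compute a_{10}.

The ordinary generating function has denominator 1 - y - y^2.
Iterating the recurrence: a_0,…,a_{10} = -2, 3, 1, 4, 5, 9, 14, 23, 37, 60, 97.

97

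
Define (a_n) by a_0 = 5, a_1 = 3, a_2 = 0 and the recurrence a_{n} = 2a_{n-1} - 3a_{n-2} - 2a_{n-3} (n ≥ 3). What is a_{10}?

The ordinary generating function has denominator 1 - 2y + 3y^2 + 2y^3.
Iterating the recurrence: a_0,…,a_{10} = 5, 3, 0, -19, -44, -31, 108, 397, 532, -343, -3076.

-3076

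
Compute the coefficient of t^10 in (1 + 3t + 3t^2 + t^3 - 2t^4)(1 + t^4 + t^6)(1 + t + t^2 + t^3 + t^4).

(1 + 3t + 3t^2 + t^3 - 2t^4) has coefficients 1,3,3,1,-2 for degrees 0…4.
(1 + t^4 + t^6) has coefficients 1,0,0,0,1,0,1,0,0,0,0 for degrees 0…10.
Finally multiplying by (1 + t + t^2 + t^3 + t^4), the product of all factors after the first has coefficients 1,1,1,1,2,1,2,2,2,1,1 for degrees 0…10.
[t^10] = 1·1 + 3·1 + 3·2 + 1·2 − 2·2 = 8.

8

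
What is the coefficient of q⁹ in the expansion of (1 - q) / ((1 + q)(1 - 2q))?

Partial fractions give a closed form: a_n = (2/3)·(-1)^n + (1/3)·2^n.
At n = 9: a_9 = 170.

170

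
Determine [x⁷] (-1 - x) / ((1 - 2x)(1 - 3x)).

Partial fractions give a closed form: a_n = (3)·2^n + (-4)·3^n.
At n = 7: a_7 = -8364.

-8364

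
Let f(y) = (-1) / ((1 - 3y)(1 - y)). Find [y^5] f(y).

Partial fractions give a closed form: a_n = (-3/2)·3^n + (1/2)·1^n.
At n = 5: a_5 = -364.

-364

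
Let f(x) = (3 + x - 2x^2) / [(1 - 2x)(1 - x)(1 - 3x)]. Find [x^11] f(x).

Partial fractions give a closed form: a_n = (-12)·2^n + (1)·1^n + (14)·3^n.
At n = 11: a_11 = 2455483.

2455483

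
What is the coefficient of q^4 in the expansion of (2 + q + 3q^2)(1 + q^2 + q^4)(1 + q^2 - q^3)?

(2 + q + 3q^2) has coefficients 2,1,3 for degrees 0…2.
(1 + q^2 + q^4) has coefficients 1,0,1,0,1 for degrees 0…4.
Finally multiplying by (1 + q^2 - q^3), the product of all factors after the first has coefficients 1,0,2,-1,2 for degrees 0…4.
[q^4] = 2·2 + 1·(-1) + 3·2 = 9.

9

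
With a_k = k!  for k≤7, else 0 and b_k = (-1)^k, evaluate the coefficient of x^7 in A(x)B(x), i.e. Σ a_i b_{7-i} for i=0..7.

4420

Write out a_i and b_{7-i} for i = 0,…,7 and sum the products.
Σ = 1·(-1) + 1·1 + 2·(-1) + 6·1 + 24·(-1) + 120·1 + 720·(-1) + 5040·1 = 4420.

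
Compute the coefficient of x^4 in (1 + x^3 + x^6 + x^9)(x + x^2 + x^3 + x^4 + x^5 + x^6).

(1 + x^3 + x^6 + x^9) has coefficients 1,0,0,1,0 for degrees 0…4.
(x + x^2 + x^3 + x^4 + x^5 + x^6) has coefficients 0,1,1,1,1 for degrees 0…4.
[x^4] = 1·1 + 1·1 = 2.

2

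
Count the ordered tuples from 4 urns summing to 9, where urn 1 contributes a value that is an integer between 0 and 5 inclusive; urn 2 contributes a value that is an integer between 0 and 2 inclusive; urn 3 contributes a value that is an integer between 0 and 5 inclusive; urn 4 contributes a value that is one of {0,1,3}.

The generating function for the choices is (1 + q + q² + q³ + q⁴ + q⁵)·(1 + q + q²)·(1 + q + q² + q³ + q⁴ + q⁵)·(1 + q + q³); the count is [q⁹].
(1 + q + q² + q³ + q⁴ + q⁵) has coefficients 1,1,1,1,1,1 for degrees 0…5.
(1 + q + q²) has coefficients 1,1,1,0,0,0,0,0,0,0 for degrees 0…9.
Multiplying by (1 + q + q² + q³ + q⁴ + q⁵) gives running coefficients 1,2,3,3,3,3,2,1,0,0 for degrees 0…9.
Finally multiplying by (1 + q + q³), the product of all factors after the first has coefficients 1,3,5,7,8,9,8,6,4,2 for degrees 0…9.
[q⁹] = 1·2 + 1·4 + 1·6 + 1·8 + 1·9 + 1·8 = 37.

37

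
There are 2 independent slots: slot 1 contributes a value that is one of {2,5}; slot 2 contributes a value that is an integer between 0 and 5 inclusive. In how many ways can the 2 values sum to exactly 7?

2

The generating function for the choices is (q² + q⁵)·(1 + q + q² + q³ + q⁴ + q⁵); the count is [q⁷].
(q² + q⁵) has coefficients 0,0,1,0,0,1 for degrees 0…5.
(1 + q + q² + q³ + q⁴ + q⁵) has coefficients 1,1,1,1,1,1,0,0 for degrees 0…7.
[q⁷] = 1·1 + 1·1 = 2.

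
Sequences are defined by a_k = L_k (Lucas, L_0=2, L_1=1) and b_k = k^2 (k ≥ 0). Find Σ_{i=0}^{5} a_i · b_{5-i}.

Write out a_i and b_{5-i} for i = 0,…,5 and sum the products.
Σ = 2·25 + 1·16 + 3·9 + 4·4 + 7·1 + 11·0 = 116.

116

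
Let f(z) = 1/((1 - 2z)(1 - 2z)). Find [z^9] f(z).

The denominator gives the recurrence a_n = 4a_(n−1) − 4a_(n−2) for n ≥ 2; the numerator fixes a_0 = 1, a_1 = 4.
Iterating: 1, 4, 12, 32, 80, 192, 448, 1024, 2304, 5120, so a_9 = 5120.

5120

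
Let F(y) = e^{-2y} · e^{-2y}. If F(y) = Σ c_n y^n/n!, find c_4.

The EGF product rule gives c_4 = Σ_{k_1+k_2=4} C(4; k_1,k_2) · ∏ g_i(k_i), where e^{-2y} gives (-2)^k; e^{-2y} gives (-2)^k.
g_1(k) for k = 0…4: 1, -2, 4, -8, 16.
g_2(k) for k = 0…4: 1, -2, 4, -8, 16.
c_4 = Σ_k C(4,k)·g_1(k)·g_2(4−k) = 1·1·16 + 4·(-2)·(-8) + 6·4·4 + 4·(-8)·(-2) + 1·16·1 = 16 + 64 + 96 + 64 + 16 = 256.

256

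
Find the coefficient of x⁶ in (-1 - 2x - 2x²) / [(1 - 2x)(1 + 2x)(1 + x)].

-85

Partial fractions give a closed form: a_n = (-5/6)·2^n + (-1/2)·(-2)^n + (1/3)·(-1)^n.
At n = 6: a_6 = -85.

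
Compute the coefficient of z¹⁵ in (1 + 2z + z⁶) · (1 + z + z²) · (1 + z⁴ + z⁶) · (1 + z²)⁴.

24

(1 + 2z + z⁶) has coefficients 1,2,0,0,0,0,1 for degrees 0…6.
(1 + z + z²) has coefficients 1,1,1,0,0,0,0,0,0,0,0,0,0,0,0,0 for degrees 0…15.
Multiplying by (1 + z⁴ + z⁶) gives running coefficients 1,1,1,0,1,1,2,1,1,0,0,0,0,0,0,0 for degrees 0…15.
Finally multiplying by (1 + z²)⁴, the product of all factors after the first has coefficients 1,1,5,4,11,7,16,9,20,11,21,10,15,5,6,1 for degrees 0…15.
[z¹⁵] = 1·1 + 2·6 + 1·11 = 24.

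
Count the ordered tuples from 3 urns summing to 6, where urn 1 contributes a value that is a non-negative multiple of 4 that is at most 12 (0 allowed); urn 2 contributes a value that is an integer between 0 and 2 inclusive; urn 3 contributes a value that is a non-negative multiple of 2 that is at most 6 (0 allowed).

The generating function for the choices is (1 + x⁴ + x⁸ + x¹²)·(1 + x + x²)·(1 + x² + x⁴ + x⁶); the count is [x⁶].
(1 + x⁴ + x⁸ + x¹²) has coefficients 1,0,0,0,1,0,0 for degrees 0…6.
(1 + x + x²) has coefficients 1,1,1,0,0,0,0 for degrees 0…6.
Finally multiplying by (1 + x² + x⁴ + x⁶), the product of all factors after the first has coefficients 1,1,2,1,2,1,2 for degrees 0…6.
[x⁶] = 1·2 + 1·2 = 4.

4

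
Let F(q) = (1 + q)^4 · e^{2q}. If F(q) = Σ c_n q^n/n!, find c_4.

The EGF product rule gives c_4 = Σ_{k_1+k_2=4} C(4; k_1,k_2) · ∏ g_i(k_i), where (1+q)^4 gives the falling factorial (4)_k; e^{2q} gives (2)^k.
g_1(k) for k = 0…4: 1, 4, 12, 24, 24.
g_2(k) for k = 0…4: 1, 2, 4, 8, 16.
c_4 = Σ_k C(4,k)·g_1(k)·g_2(4−k) = 1·1·16 + 4·4·8 + 6·12·4 + 4·24·2 + 1·24·1 = 16 + 128 + 288 + 192 + 24 = 648.

648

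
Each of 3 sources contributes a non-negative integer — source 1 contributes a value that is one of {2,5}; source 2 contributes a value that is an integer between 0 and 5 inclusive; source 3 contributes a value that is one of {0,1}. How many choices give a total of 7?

The generating function for the choices is (y^2 + y^5)·(1 + y + y^2 + y^3 + y^4 + y^5)·(1 + y); the count is [y^7].
(y^2 + y^5) has coefficients 0,0,1,0,0,1 for degrees 0…5.
(1 + y + y^2 + y^3 + y^4 + y^5) has coefficients 1,1,1,1,1,1,0,0 for degrees 0…7.
Finally multiplying by (1 + y), the product of all factors after the first has coefficients 1,2,2,2,2,2,1,0 for degrees 0…7.
[y^7] = 1·2 + 1·2 = 4.

4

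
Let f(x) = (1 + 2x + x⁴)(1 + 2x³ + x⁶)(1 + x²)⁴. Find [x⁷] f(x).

24

(1 + 2x + x⁴) has coefficients 1,2,0,0,1 for degrees 0…4.
(1 + 2x³ + x⁶) has coefficients 1,0,0,2,0,0,1,0 for degrees 0…7.
Finally multiplying by (1 + x²)⁴, the product of all factors after the first has coefficients 1,0,4,2,6,8,5,12 for degrees 0…7.
[x⁷] = 1·12 + 2·5 + 1·2 = 24.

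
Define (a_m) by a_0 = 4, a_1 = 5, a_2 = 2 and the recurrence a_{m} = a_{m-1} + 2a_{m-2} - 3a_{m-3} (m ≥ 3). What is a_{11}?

97

The ordinary generating function has denominator 1 - t - 2t^2 + 3t^3.
Iterating the recurrence: a_0,…,a_{11} = 4, 5, 2, 0, -11, -17, -39, -40, -67, -30, -44, 97.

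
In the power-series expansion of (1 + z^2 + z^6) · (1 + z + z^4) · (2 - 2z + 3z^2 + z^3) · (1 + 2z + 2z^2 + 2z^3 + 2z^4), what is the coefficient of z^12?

(1 + z^2 + z^6) has coefficients 1,0,1,0,0,0,1 for degrees 0…6.
(1 + z + z^4) has coefficients 1,1,0,0,1,0,0,0,0,0,0,0,0 for degrees 0…12.
Multiplying by (2 - 2z + 3z^2 + z^3) gives running coefficients 2,0,1,4,3,-2,3,1,0,0,0,0,0 for degrees 0…12.
Finally multiplying by (1 + 2z + 2z^2 + 2z^3 + 2z^4), the product of all factors after the first has coefficients 2,4,5,10,17,14,15,17,10,4,8,2,0 for degrees 0…12.
[z^12] = 1·0 + 1·8 + 1·15 = 23.

23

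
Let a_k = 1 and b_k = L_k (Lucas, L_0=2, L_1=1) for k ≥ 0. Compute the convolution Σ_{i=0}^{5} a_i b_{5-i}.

The convolution is the t^5 coefficient of A(t)B(t).
Σ = 1·11 + 1·7 + 1·4 + 1·3 + 1·1 + 1·2 = 28.

28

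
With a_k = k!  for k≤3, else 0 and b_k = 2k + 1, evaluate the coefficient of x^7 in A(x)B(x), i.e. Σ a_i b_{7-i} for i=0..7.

104

Write out a_i and b_{7-i} for i = 0,…,7 and sum the products.
Σ = 1·15 + 1·13 + 2·11 + 6·9 + 0·7 + 0·5 + 0·3 + 0·1 = 104.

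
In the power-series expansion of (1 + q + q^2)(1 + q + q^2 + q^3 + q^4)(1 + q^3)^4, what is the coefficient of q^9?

26

(1 + q + q^2) has coefficients 1,1,1 for degrees 0…2.
(1 + q + q^2 + q^3 + q^4) has coefficients 1,1,1,1,1,0,0,0,0,0 for degrees 0…9.
Finally multiplying by (1 + q^3)^4, the product of all factors after the first has coefficients 1,1,1,5,5,4,10,10,6,10 for degrees 0…9.
[q^9] = 1·10 + 1·6 + 1·10 = 26.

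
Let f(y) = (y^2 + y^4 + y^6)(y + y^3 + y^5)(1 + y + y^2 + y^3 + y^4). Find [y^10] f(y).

5

(y^2 + y^4 + y^6) has coefficients 0,0,1,0,1,0,1 for degrees 0…6.
(y + y^3 + y^5) has coefficients 0,1,0,1,0,1,0,0,0,0,0 for degrees 0…10.
Finally multiplying by (1 + y + y^2 + y^3 + y^4), the product of all factors after the first has coefficients 0,1,1,2,2,3,2,2,1,1,0 for degrees 0…10.
[y^10] = 1·1 + 1·2 + 1·2 = 5.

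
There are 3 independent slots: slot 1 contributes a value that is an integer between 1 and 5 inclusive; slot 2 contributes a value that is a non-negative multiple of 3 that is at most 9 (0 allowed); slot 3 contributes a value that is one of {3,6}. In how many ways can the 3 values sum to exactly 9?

The generating function for the choices is (z + z^2 + z^3 + z^4 + z^5)·(1 + z^3 + z^6 + z^9)·(z^3 + z^6); the count is [z^9].
(z + z^2 + z^3 + z^4 + z^5) has coefficients 0,1,1,1,1,1 for degrees 0…5.
(1 + z^3 + z^6 + z^9) has coefficients 1,0,0,1,0,0,1,0,0,1 for degrees 0…9.
Finally multiplying by (z^3 + z^6), the product of all factors after the first has coefficients 0,0,0,1,0,0,2,0,0,2 for degrees 0…9.
[z^9] = 1·0 + 1·0 + 1·2 + 1·0 + 1·0 = 2.

2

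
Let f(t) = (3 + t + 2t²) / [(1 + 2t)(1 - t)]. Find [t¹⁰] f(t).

2050

The denominator gives the recurrence a_n = −a_(n−1) + 2a_(n−2) for n ≥ 3; the numerator fixes a_0 = 3, a_1 = -2, a_2 = 10.
Iterating: 3, -2, 10, -14, 34, -62, 130, -254, 514, -1022, 2050, so a_10 = 2050.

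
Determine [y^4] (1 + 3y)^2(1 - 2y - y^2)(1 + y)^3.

(1 + 3y)^2 has coefficients 1,6,9 for degrees 0…2.
(1 - 2y - y^2) has coefficients 1,-2,-1,0,0 for degrees 0…4.
Finally multiplying by (1 + y)^3, the product of all factors after the first has coefficients 1,1,-4,-8,-5 for degrees 0…4.
[y^4] = 1·(-5) + 6·(-8) + 9·(-4) = -89.

-89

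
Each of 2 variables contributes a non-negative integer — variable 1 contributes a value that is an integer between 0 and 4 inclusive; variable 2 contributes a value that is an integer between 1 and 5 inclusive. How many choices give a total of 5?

The generating function for the choices is (1 + z + z^2 + z^3 + z^4)·(z + z^2 + z^3 + z^4 + z^5); the count is [z^5].
(1 + z + z^2 + z^3 + z^4) has coefficients 1,1,1,1,1 for degrees 0…4.
(z + z^2 + z^3 + z^4 + z^5) has coefficients 0,1,1,1,1,1 for degrees 0…5.
[z^5] = 1·1 + 1·1 + 1·1 + 1·1 + 1·1 = 5.

5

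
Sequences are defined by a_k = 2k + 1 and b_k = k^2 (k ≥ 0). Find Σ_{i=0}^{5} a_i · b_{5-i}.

155

This is [x^5] in the product of the two ordinary generating functions.
Σ = 1·25 + 3·16 + 5·9 + 7·4 + 9·1 + 11·0 = 155.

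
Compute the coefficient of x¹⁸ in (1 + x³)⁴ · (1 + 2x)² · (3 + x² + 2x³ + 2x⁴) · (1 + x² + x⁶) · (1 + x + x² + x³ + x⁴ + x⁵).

1346

(1 + x³)⁴ has coefficients 1,0,0,4,0,0,6,0,0,4,0,0,1 for degrees 0…12.
(1 + 2x)² has coefficients 1,4,4,0,0,0,0,0,0,0,0,0,0,0,0,0,0,0,0 for degrees 0…18.
Multiplying by (3 + x² + 2x³ + 2x⁴) gives running coefficients 3,12,13,6,14,16,8,0,0,0,0,0,0,0,0,0,0,0,0 for degrees 0…18.
Multiplying by (1 + x² + x⁶) gives running coefficients 3,12,16,18,27,22,25,28,21,6,14,16,8,0,0,0,0,0,0 for degrees 0…18.
Finally multiplying by (1 + x + x² + x³ + x⁴ + x⁵), the product of all factors after the first has coefficients 3,15,31,49,76,98,120,136,141,129,116,110,93,65,44,38,24,8,0 for degrees 0…18.
[x¹⁸] = 1·0 + 4·38 + 6·93 + 4·129 + 1·120 = 1346.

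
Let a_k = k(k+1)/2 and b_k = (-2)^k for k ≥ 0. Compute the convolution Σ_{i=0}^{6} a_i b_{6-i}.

The convolution is the x^6 coefficient of A(x)B(x).
Σ = 0·64 + 1·(-32) + 3·16 + 6·(-8) + 10·4 + 15·(-2) + 21·1 = -1.

-1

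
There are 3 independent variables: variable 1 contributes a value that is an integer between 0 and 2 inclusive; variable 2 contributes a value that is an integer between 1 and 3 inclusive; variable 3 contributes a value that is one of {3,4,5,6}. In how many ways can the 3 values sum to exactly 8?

8

The generating function for the choices is (1 + z + z²)·(z + z² + z³)·(z³ + z⁴ + z⁵ + z⁶); the count is [z⁸].
(1 + z + z²) has coefficients 1,1,1 for degrees 0…2.
(z + z² + z³) has coefficients 0,1,1,1,0,0,0,0,0 for degrees 0…8.
Finally multiplying by (z³ + z⁴ + z⁵ + z⁶), the product of all factors after the first has coefficients 0,0,0,0,1,2,3,3,2 for degrees 0…8.
[z⁸] = 1·2 + 1·3 + 1·3 = 8.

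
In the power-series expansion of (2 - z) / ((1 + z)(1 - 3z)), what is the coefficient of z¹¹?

221433

Partial fractions give a closed form: a_n = (3/4)·(-1)^n + (5/4)·3^n.
At n = 11: a_11 = 221433.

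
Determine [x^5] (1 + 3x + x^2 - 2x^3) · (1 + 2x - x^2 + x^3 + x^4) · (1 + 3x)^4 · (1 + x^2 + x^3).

(1 + 3x + x^2 - 2x^3) has coefficients 1,3,1,-2 for degrees 0…3.
(1 + 2x - x^2 + x^3 + x^4) has coefficients 1,2,-1,1,1,0 for degrees 0…5.
Multiplying by (1 + 3x)^4 gives running coefficients 1,14,77,205,256,120 for degrees 0…5.
Finally multiplying by (1 + x^2 + x^3), the product of all factors after the first has coefficients 1,14,78,220,347,402 for degrees 0…5.
[x^5] = 1·402 + 3·347 + 1·220 − 2·78 = 1507.

1507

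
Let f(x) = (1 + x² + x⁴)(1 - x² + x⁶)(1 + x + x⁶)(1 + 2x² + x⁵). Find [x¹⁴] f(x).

2

(1 + x² + x⁴) has coefficients 1,0,1,0,1 for degrees 0…4.
(1 - x² + x⁶) has coefficients 1,0,-1,0,0,0,1,0,0,0,0,0,0,0,0 for degrees 0…14.
Multiplying by (1 + x + x⁶) gives running coefficients 1,1,-1,-1,0,0,2,1,-1,0,0,0,1,0,0 for degrees 0…14.
Finally multiplying by (1 + 2x² + x⁵), the product of all factors after the first has coefficients 1,1,1,1,-2,-1,3,0,2,2,-2,2,2,-1,2 for degrees 0…14.
[x¹⁴] = 1·2 + 1·2 + 1·(-2) = 2.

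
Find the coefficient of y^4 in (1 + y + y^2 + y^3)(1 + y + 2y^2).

(1 + y + y^2 + y^3) has coefficients 1,1,1,1 for degrees 0…3.
(1 + y + 2y^2) has coefficients 1,1,2,0,0 for degrees 0…4.
[y^4] = 1·0 + 1·0 + 1·2 + 1·1 = 3.

3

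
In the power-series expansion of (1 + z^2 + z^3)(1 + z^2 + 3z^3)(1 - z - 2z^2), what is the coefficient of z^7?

(1 + z^2 + z^3) has coefficients 1,0,1,1 for degrees 0…3.
(1 + z^2 + 3z^3) has coefficients 1,0,1,3,0,0,0,0 for degrees 0…7.
Finally multiplying by (1 - z - 2z^2), the product of all factors after the first has coefficients 1,-1,-1,2,-5,-6,0,0 for degrees 0…7.
[z^7] = 1·0 + 1·(-6) + 1·(-5) = -11.

-11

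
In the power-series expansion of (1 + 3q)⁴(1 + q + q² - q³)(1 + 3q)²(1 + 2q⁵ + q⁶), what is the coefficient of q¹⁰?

(1 + 3q)⁴ has coefficients 1,12,54,108,81 for degrees 0…4.
(1 + q + q² - q³) has coefficients 1,1,1,-1,0,0,0,0,0,0,0 for degrees 0…10.
Multiplying by (1 + 3q)² gives running coefficients 1,7,16,14,3,-9,0,0,0,0,0 for degrees 0…10.
Finally multiplying by (1 + 2q⁵ + q⁶), the product of all factors after the first has coefficients 1,7,16,14,3,-7,15,39,44,20,-15 for degrees 0…10.
[q¹⁰] = 1·(-15) + 12·20 + 54·44 + 108·39 + 81·15 = 8028.

8028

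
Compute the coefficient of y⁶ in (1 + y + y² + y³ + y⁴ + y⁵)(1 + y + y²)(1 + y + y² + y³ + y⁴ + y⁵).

16

(1 + y + y² + y³ + y⁴ + y⁵) has coefficients 1,1,1,1,1,1 for degrees 0…5.
(1 + y + y²) has coefficients 1,1,1,0,0,0,0 for degrees 0…6.
Finally multiplying by (1 + y + y² + y³ + y⁴ + y⁵), the product of all factors after the first has coefficients 1,2,3,3,3,3,2 for degrees 0…6.
[y⁶] = 1·2 + 1·3 + 1·3 + 1·3 + 1·3 + 1·2 = 16.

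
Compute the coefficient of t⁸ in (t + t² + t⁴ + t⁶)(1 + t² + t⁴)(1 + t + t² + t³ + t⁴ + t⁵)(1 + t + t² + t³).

(t + t² + t⁴ + t⁶) has coefficients 0,1,1,0,1,0,1 for degrees 0…6.
(1 + t² + t⁴) has coefficients 1,0,1,0,1,0,0,0,0 for degrees 0…8.
Multiplying by (1 + t + t² + t³ + t⁴ + t⁵) gives running coefficients 1,1,2,2,3,3,2,2,1 for degrees 0…8.
Finally multiplying by (1 + t + t² + t³), the product of all factors after the first has coefficients 1,2,4,6,8,10,10,10,8 for degrees 0…8.
[t⁸] = 1·10 + 1·10 + 1·8 + 1·4 = 32.

32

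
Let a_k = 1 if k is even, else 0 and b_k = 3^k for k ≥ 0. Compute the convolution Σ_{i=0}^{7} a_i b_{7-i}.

2460

Write out a_i and b_{7-i} for i = 0,…,7 and sum the products.
Σ = 1·2187 + 0·729 + 1·243 + 0·81 + 1·27 + 0·9 + 1·3 + 0·1 = 2460.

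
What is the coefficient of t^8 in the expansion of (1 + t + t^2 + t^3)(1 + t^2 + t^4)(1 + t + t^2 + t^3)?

4

(1 + t + t^2 + t^3) has coefficients 1,1,1,1 for degrees 0…3.
(1 + t^2 + t^4) has coefficients 1,0,1,0,1,0,0,0,0 for degrees 0…8.
Finally multiplying by (1 + t + t^2 + t^3), the product of all factors after the first has coefficients 1,1,2,2,2,2,1,1,0 for degrees 0…8.
[t^8] = 1·0 + 1·1 + 1·1 + 1·2 = 4.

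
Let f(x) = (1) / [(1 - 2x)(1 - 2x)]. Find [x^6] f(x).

The denominator gives the recurrence a_n = 4a_(n−1) − 4a_(n−2) for n ≥ 2; the numerator fixes a_0 = 1, a_1 = 4.
Iterating: 1, 4, 12, 32, 80, 192, 448, so a_6 = 448.

448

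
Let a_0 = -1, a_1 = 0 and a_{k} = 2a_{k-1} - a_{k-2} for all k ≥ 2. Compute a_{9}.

The ordinary generating function has denominator 1 - 2q + q^2.
Iterating the recurrence: a_0,…,a_{9} = -1, 0, 1, 2, 3, 4, 5, 6, 7, 8.

8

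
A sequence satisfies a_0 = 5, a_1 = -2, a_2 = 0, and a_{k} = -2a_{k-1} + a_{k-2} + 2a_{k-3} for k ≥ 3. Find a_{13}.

The ordinary generating function has denominator 1 + 2z - z^2 - 2z^3.
Iterating the recurrence: a_0,…,a_{13} = 5, -2, 0, 8, -20, 48, -100, 208, -420, 848, -1700, 3408, -6820, 13648.

13648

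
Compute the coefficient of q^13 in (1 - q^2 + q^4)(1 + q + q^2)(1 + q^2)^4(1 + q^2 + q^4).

7

(1 - q^2 + q^4) has coefficients 1,0,-1,0,1 for degrees 0…4.
(1 + q + q^2) has coefficients 1,1,1,0,0,0,0,0,0,0,0,0,0,0 for degrees 0…13.
Multiplying by (1 + q^2)^4 gives running coefficients 1,1,5,4,10,6,10,4,5,1,1,0,0,0 for degrees 0…13.
Finally multiplying by (1 + q^2 + q^4), the product of all factors after the first has coefficients 1,1,6,5,16,11,25,14,25,11,16,5,6,1 for degrees 0…13.
[q^13] = 1·1 − 1·5 + 1·11 = 7.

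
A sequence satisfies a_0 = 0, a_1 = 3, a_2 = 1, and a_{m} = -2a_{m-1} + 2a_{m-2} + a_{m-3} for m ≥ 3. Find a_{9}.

612

The ordinary generating function has denominator 1 + 2y - 2y^2 - y^3.
Iterating the recurrence: a_0,…,a_{9} = 0, 3, 1, 4, -3, 15, -32, 91, -231, 612.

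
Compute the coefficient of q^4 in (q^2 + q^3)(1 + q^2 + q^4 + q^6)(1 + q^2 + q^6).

(q^2 + q^3) has coefficients 0,0,1,1 for degrees 0…3.
(1 + q^2 + q^4 + q^6) has coefficients 1,0,1,0,1 for degrees 0…4.
Finally multiplying by (1 + q^2 + q^6), the product of all factors after the first has coefficients 1,0,2,0,2 for degrees 0…4.
[q^4] = 1·2 + 1·0 = 2.

2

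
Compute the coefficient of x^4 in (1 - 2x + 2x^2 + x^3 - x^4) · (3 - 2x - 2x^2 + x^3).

(1 - 2x + 2x^2 + x^3 - x^4) has coefficients 1,-2,2,1,-1 for degrees 0…4.
(3 - 2x - 2x^2 + x^3) has coefficients 3,-2,-2,1,0 for degrees 0…4.
[x^4] = 1·0 − 2·1 + 2·(-2) + 1·(-2) − 1·3 = -11.

-11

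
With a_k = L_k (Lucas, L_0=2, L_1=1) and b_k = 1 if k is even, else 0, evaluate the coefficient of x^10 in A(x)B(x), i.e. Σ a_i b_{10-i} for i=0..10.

200

This is [x^10] in the product of the two ordinary generating functions.
Σ = 2·1 + 1·0 + 3·1 + 4·0 + 7·1 + 11·0 + 18·1 + 29·0 + 47·1 + 76·0 + 123·1 = 200.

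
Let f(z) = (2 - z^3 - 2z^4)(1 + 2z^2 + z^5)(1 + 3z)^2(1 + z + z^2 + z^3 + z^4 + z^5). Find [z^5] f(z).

66

(2 - z^3 - 2z^4) has coefficients 2,0,0,-1,-2 for degrees 0…4.
(1 + 2z^2 + z^5) has coefficients 1,0,2,0,0,1 for degrees 0…5.
Multiplying by (1 + 3z)^2 gives running coefficients 1,6,11,12,18,1 for degrees 0…5.
Finally multiplying by (1 + z + z^2 + z^3 + z^4 + z^5), the product of all factors after the first has coefficients 1,7,18,30,48,49 for degrees 0…5.
[z^5] = 2·49 − 1·18 − 2·7 = 66.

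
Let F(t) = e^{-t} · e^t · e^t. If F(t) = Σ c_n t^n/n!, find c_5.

1

The EGF product rule gives c_5 = Σ_{k_1+k_2+k_3=5} C(5; k_1,k_2,k_3) · ∏ g_i(k_i), where e^{-t} gives (-1)^k; e^t gives (1)^k; e^t gives (1)^k.
g_1(k) for k = 0…5: 1, -1, 1, -1, 1, -1.
g_2(k) for k = 0…5: 1, 1, 1, 1, 1, 1.
g_3(k) for k = 0…5: 1, 1, 1, 1, 1, 1.
First combine the last two factors: h(k) = Σ_j C(k,j)·g_2(j)·g_3(k−j) for k = 0…5: 1, 2, 4, 8, 16, 32.
c_5 = Σ_k C(5,k)·g_1(k)·h(5−k) = 1·1·32 + 5·(-1)·16 + 10·1·8 + 10·(-1)·4 + 5·1·2 + 1·(-1)·1 = 32 − 80 + 80 − 40 + 10 − 1 = 1.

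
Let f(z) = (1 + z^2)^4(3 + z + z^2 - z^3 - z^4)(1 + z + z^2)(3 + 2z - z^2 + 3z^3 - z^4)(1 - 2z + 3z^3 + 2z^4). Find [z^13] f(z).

(1 + z^2)^4 has coefficients 1,0,4,0,6,0,4,0,1 for degrees 0…8.
(3 + z + z^2 - z^3 - z^4) has coefficients 3,1,1,-1,-1,0,0,0,0,0,0,0,0,0 for degrees 0…13.
Multiplying by (1 + z + z^2) gives running coefficients 3,4,5,1,-1,-2,-1,0,0,0,0,0,0,0 for degrees 0…13.
Multiplying by (3 + 2z - z^2 + 3z^3 - z^4) gives running coefficients 9,18,20,18,3,2,-8,-4,-4,-1,1,0,0,0 for degrees 0…13.
Finally multiplying by (1 - 2z + 3z^3 + 2z^4), the product of all factors after the first has coefficients 9,0,-16,5,39,92,82,57,16,-13,-25,-22,-11,1 for degrees 0…13.
[z^13] = 1·1 + 4·(-22) + 6·(-13) + 4·57 + 1·92 = 155.

155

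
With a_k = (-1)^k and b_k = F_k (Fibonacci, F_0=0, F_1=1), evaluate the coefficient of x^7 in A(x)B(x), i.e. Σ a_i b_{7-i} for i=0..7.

9

This is [x^7] in the product of the two ordinary generating functions.
Σ = 1·13 − 1·8 + 1·5 − 1·3 + 1·2 − 1·1 + 1·1 − 1·0 = 9.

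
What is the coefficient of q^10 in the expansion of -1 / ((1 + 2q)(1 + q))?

The denominator gives the recurrence a_n = −3a_(n−1) − 2a_(n−2) for n ≥ 2; the numerator fixes a_0 = -1, a_1 = 3.
Iterating: -1, 3, -7, 15, -31, 63, -127, 255, -511, 1023, -2047, so a_10 = -2047.

-2047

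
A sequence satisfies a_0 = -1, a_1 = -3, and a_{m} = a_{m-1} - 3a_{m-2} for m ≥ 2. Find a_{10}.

-315

The ordinary generating function has denominator 1 - x + 3x^2.
Iterating the recurrence: a_0,…,a_{10} = -1, -3, 0, 9, 9, -18, -45, 9, 144, 117, -315.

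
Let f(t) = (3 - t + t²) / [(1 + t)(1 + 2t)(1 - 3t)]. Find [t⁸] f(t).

8968

Partial fractions give a closed form: a_n = (-5/4)·(-1)^n + (3)·(-2)^n + (5/4)·3^n.
At n = 8: a_8 = 8968.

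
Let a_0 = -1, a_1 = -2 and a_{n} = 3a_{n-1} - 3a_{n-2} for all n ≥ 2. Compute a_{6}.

27

The ordinary generating function has denominator 1 - 3z + 3z^2.
Iterating the recurrence: a_0,…,a_{6} = -1, -2, -3, -3, 0, 9, 27.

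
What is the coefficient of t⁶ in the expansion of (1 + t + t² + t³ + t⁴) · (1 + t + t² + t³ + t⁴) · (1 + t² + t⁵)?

(1 + t + t² + t³ + t⁴) has coefficients 1,1,1,1,1 for degrees 0…4.
(1 + t + t² + t³ + t⁴) has coefficients 1,1,1,1,1,0,0 for degrees 0…6.
Finally multiplying by (1 + t² + t⁵), the product of all factors after the first has coefficients 1,1,2,2,2,2,2 for degrees 0…6.
[t⁶] = 1·2 + 1·2 + 1·2 + 1·2 + 1·2 = 10.

10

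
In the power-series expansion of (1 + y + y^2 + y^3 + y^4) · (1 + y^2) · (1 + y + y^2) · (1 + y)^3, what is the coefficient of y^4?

(1 + y + y^2 + y^3 + y^4) has coefficients 1,1,1,1,1 for degrees 0…4.
(1 + y^2) has coefficients 1,0,1,0,0 for degrees 0…4.
Multiplying by (1 + y + y^2) gives running coefficients 1,1,2,1,1 for degrees 0…4.
Finally multiplying by (1 + y)^3, the product of all factors after the first has coefficients 1,4,8,11,11 for degrees 0…4.
[y^4] = 1·11 + 1·11 + 1·8 + 1·4 + 1·1 = 35.

35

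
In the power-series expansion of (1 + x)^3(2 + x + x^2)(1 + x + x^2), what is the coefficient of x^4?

(1 + x)^3 has coefficients 1,3,3,1 for degrees 0…3.
(2 + x + x^2) has coefficients 2,1,1,0,0 for degrees 0…4.
Finally multiplying by (1 + x + x^2), the product of all factors after the first has coefficients 2,3,4,2,1 for degrees 0…4.
[x^4] = 1·1 + 3·2 + 3·4 + 1·3 = 22.

22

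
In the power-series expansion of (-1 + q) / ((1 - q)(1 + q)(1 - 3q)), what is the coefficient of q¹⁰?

-44287

Partial fractions give a closed form: a_n = (-1/4)·(-1)^n + (-3/4)·3^n.
At n = 10: a_10 = -44287.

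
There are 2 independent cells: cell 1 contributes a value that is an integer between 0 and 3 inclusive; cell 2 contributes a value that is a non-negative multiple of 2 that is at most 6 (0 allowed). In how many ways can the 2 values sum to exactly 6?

The generating function for the choices is (1 + t + t^2 + t^3)·(1 + t^2 + t^4 + t^6); the count is [t^6].
(1 + t + t^2 + t^3) has coefficients 1,1,1,1 for degrees 0…3.
(1 + t^2 + t^4 + t^6) has coefficients 1,0,1,0,1,0,1 for degrees 0…6.
[t^6] = 1·1 + 1·0 + 1·1 + 1·0 = 2.

2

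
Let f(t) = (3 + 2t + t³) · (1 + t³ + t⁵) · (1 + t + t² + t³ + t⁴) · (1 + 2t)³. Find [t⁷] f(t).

304

(3 + 2t + t³) has coefficients 3,2,0,1 for degrees 0…3.
(1 + t³ + t⁵) has coefficients 1,0,0,1,0,1,0,0 for degrees 0…7.
Multiplying by (1 + t + t² + t³ + t⁴) gives running coefficients 1,1,1,2,2,2,2,2 for degrees 0…7.
Finally multiplying by (1 + 2t)³, the product of all factors after the first has coefficients 1,7,19,28,34,46,54,54 for degrees 0…7.
[t⁷] = 3·54 + 2·54 + 1·34 = 304.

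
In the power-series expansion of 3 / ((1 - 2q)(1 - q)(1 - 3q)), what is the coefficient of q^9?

259578

Partial fractions give a closed form: a_n = (-12)·2^n + (3/2)·1^n + (27/2)·3^n.
At n = 9: a_9 = 259578.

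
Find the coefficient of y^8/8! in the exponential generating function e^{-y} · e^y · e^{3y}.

The EGF product rule gives c_8 = Σ_{k_1+k_2+k_3=8} C(8; k_1,k_2,k_3) · ∏ g_i(k_i), where e^{-y} gives (-1)^k; e^y gives (1)^k; e^{3y} gives (3)^k.
g_1(k) for k = 0…8: 1, -1, 1, -1, 1, -1, 1, -1, 1.
g_2(k) for k = 0…8: 1, 1, 1, 1, 1, 1, 1, 1, 1.
g_3(k) for k = 0…8: 1, 3, 9, 27, 81, 243, 729, 2187, 6561.
First combine the last two factors: h(k) = Σ_j C(k,j)·g_2(j)·g_3(k−j) for k = 0…8: 1, 4, 16, 64, 256, 1024, 4096, 16384, 65536.
c_8 = Σ_k C(8,k)·g_1(k)·h(8−k) = 1·1·65536 + 8·(-1)·16384 + 28·1·4096 + 56·(-1)·1024 + 70·1·256 + 56·(-1)·64 + 28·1·16 + 8·(-1)·4 + 1·1·1 = 65536 − 131072 + 114688 − 57344 + 17920 − 3584 + 448 − 32 + 1 = 6561.

6561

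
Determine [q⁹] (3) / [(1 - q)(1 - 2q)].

Partial fractions give a closed form: a_n = (-3)·1^n + (6)·2^n.
At n = 9: a_9 = 3069.

3069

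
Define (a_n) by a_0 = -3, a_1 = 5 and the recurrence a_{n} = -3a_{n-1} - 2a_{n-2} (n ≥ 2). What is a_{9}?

The ordinary generating function has denominator 1 + 3x + 2x^2.
Iterating the recurrence: a_0,…,a_{9} = -3, 5, -9, 17, -33, 65, -129, 257, -513, 1025.

1025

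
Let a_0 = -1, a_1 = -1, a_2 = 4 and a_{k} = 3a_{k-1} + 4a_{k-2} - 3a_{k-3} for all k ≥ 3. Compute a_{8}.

The ordinary generating function has denominator 1 - 3t - 4t^2 + 3t^3.
Iterating the recurrence: a_0,…,a_{8} = -1, -1, 4, 11, 52, 188, 739, 2813, 10831.

10831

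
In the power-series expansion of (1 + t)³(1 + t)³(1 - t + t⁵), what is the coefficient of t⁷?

14

(1 + t)³ has coefficients 1,3,3,1 for degrees 0…3.
(1 + t)³ has coefficients 1,3,3,1,0,0,0,0 for degrees 0…7.
Finally multiplying by (1 - t + t⁵), the product of all factors after the first has coefficients 1,2,0,-2,-1,1,3,3 for degrees 0…7.
[t⁷] = 1·3 + 3·3 + 3·1 + 1·(-1) = 14.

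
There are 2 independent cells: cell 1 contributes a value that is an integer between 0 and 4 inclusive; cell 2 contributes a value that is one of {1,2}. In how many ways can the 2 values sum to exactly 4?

2

The generating function for the choices is (1 + t + t^2 + t^3 + t^4)·(t + t^2); the count is [t^4].
(1 + t + t^2 + t^3 + t^4) has coefficients 1,1,1,1,1 for degrees 0…4.
(t + t^2) has coefficients 0,1,1,0,0 for degrees 0…4.
[t^4] = 1·0 + 1·0 + 1·1 + 1·1 + 1·0 = 2.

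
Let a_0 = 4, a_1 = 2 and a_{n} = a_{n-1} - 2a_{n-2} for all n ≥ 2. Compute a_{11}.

The ordinary generating function has denominator 1 - q + 2q^2.
Iterating the recurrence: a_0,…,a_{11} = 4, 2, -6, -10, 2, 22, 18, -26, -62, -10, 114, 134.

134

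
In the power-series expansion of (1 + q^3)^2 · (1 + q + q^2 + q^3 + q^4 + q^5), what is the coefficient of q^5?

(1 + q^3)^2 has coefficients 1,0,0,2,0,0 for degrees 0…5.
(1 + q + q^2 + q^3 + q^4 + q^5) has coefficients 1,1,1,1,1,1 for degrees 0…5.
[q^5] = 1·1 + 2·1 = 3.

3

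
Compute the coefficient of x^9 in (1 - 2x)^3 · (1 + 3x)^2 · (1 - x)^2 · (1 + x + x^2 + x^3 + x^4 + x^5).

(1 - 2x)^3 has coefficients 1,-6,12,-8 for degrees 0…3.
(1 + 3x)^2 has coefficients 1,6,9,0,0,0,0,0,0,0 for degrees 0…9.
Multiplying by (1 - x)^2 gives running coefficients 1,4,-2,-12,9,0,0,0,0,0 for degrees 0…9.
Finally multiplying by (1 + x + x^2 + x^3 + x^4 + x^5), the product of all factors after the first has coefficients 1,5,3,-9,0,0,-1,-5,-3,9 for degrees 0…9.
[x^9] = 1·9 − 6·(-3) + 12·(-5) − 8·(-1) = -25.

-25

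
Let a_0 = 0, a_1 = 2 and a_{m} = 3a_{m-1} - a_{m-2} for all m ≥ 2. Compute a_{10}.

13530

The ordinary generating function has denominator 1 - 3t + t^2.
Iterating the recurrence: a_0,…,a_{10} = 0, 2, 6, 16, 42, 110, 288, 754, 1974, 5168, 13530.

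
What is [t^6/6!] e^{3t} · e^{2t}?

15625

The EGF product rule gives c_6 = Σ_{k_1+k_2=6} C(6; k_1,k_2) · ∏ g_i(k_i), where e^{3t} gives (3)^k; e^{2t} gives (2)^k.
g_1(k) for k = 0…6: 1, 3, 9, 27, 81, 243, 729.
g_2(k) for k = 0…6: 1, 2, 4, 8, 16, 32, 64.
c_6 = Σ_k C(6,k)·g_1(k)·g_2(6−k) = 1·1·64 + 6·3·32 + 15·9·16 + 20·27·8 + 15·81·4 + 6·243·2 + 1·729·1 = 64 + 576 + 2160 + 4320 + 4860 + 2916 + 729 = 15625.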